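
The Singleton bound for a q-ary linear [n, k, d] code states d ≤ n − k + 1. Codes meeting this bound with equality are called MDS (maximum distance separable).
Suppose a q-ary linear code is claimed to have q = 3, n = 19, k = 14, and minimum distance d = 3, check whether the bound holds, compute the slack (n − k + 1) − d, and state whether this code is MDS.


Singleton RHS = n − k + 1 = 6, slack = 3, bound satisfied, not MDS.

Singleton bound: d ≤ n − k + 1.
Here n = 19, k = 14, so n − k + 1 = 6.
Given d = 3, check d ≤ 6: YES.
Slack = (n − k + 1) − d = 3.
The code is NOT MDS (slack = 3 > 0).
Description: the claimed parameters are [19, 14, 3]_3; such a code would be non-MDS.


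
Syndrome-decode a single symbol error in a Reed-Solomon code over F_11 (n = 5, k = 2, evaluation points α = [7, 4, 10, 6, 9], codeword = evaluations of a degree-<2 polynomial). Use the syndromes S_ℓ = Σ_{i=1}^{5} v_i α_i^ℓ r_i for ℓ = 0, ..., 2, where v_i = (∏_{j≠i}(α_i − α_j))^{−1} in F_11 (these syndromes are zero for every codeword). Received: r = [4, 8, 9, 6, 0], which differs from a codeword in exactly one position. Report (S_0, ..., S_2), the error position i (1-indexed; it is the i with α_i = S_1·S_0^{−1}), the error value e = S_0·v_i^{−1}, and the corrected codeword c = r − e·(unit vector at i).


S = (5, 9, 3), error at position 2, error magnitude e = 9, c = [4, 10, 9, 6, 0].

Step 1: column multipliers v_i = (∏_{j≠i}(α_i − α_j))^{−1} mod 11.
  i = 1 (α = 7): (7−4)(7−10)(7−6)(7−9) = 3·(−3)·1·(−2) = 18 ≡ 7, so v_1 = 7^{−1} = 8 (mod 11).
  i = 2 (α = 4): (4−7)(4−10)(4−6)(4−9) = (−3)·(−6)·(−2)·(−5) = 180 ≡ 4, so v_2 = 4^{−1} = 3 (mod 11).
  i = 3 (α = 10): (10−7)(10−4)(10−6)(10−9) = 3·6·4·1 = 72 ≡ 6, so v_3 = 6^{−1} = 2 (mod 11).
  i = 4 (α = 6): (6−7)(6−4)(6−10)(6−9) = (−1)·2·(−4)·(−3) = −24 ≡ 9, so v_4 = 9^{−1} = 5 (mod 11).
  i = 5 (α = 9): (9−7)(9−4)(9−10)(9−6) = 2·5·(−1)·3 = −30 ≡ 3, so v_5 = 3^{−1} = 4 (mod 11).
  v = [8, 3, 2, 5, 4].
Step 2: syndromes of r = [4, 8, 9, 6, 0] (all sums mod 11).
  S_0 = Σ v_i r_i = 8·4 + 3·8 + 2·9 + 5·6 + 4·0 = 104 ≡ 5.
  S_1 = Σ v_i α_i r_i = 8·7·4 + 3·4·8 + 2·10·9 + 5·6·6 + 4·9·0 = 680 ≡ 9.
  α_i^2 mod 11 = [5, 5, 1, 3, 4].
  S_2 = Σ v_i α_i^2 r_i = 8·5·4 + 3·5·8 + 2·1·9 + 5·3·6 + 4·4·0 = 388 ≡ 3.
  S = (5, 9, 3) ≠ 0, so r is not a codeword (an error is present).
Step 3: locate the error. For a single error e at position i, S_ℓ = v_i·e·α_i^ℓ, so α_err = S_1/S_0.
  S_0^{−1} = 5^{−1} = 9 (mod 11), so α_err = 9·9 = 81 ≡ 4 = α_2. Error position i = 2.
  Consistency check: S_2/S_1 = 3·5 = 15 ≡ 4 = α_err ✓ (single-error assumption holds).
Step 4: error magnitude e = S_0/v_2 = S_0·∏_{j≠2}(α_2 − α_j) = 5·4 = 20 ≡ 9 (mod 11).
Step 5: correct position 2: c_2 = r_2 − e = 8 − 9 ≡ 10 (mod 11). Hence c = [4, 10, 9, 6, 0].
  Check: interpolating c through the α_i gives m(x) = 7 + 9·x (degree < 2) with m(α_i) = c_i for every i, so c is indeed a codeword.


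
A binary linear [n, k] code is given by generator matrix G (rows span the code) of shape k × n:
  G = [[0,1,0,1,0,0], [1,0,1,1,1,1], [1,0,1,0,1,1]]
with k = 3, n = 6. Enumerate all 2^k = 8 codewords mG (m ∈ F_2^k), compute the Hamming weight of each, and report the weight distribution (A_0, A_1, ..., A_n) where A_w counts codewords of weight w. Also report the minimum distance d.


Weight distribution: A_0 = 1, A_1 = 2, A_2 = 1, A_4 = 1, A_5 = 2, A_6 = 1. Minimum distance d = 1.

Enumerate all 2^3 = 8 messages m ∈ F_2^3.
For each, compute codeword c = mG in F_2^6, then tally its weight.
  m = 000 → c = 000000, weight = 0.
  m = 100 → c = 010100, weight = 2.
  m = 010 → c = 101111, weight = 5.
  m = 110 → c = 111011, weight = 5.
  m = 001 → c = 101011, weight = 4.
  m = 101 → c = 111111, weight = 6.
  m = 011 → c = 000100, weight = 1.
  m = 111 → c = 010000, weight = 1.
Tally weights:
  weight 0: 1 codewords.
  weight 1: 2 codewords.
  weight 2: 1 codewords.
  weight 4: 1 codewords.
  weight 5: 2 codewords.
  weight 6: 1 codewords.
Minimum distance d = smallest w > 0 with A_w > 0 = 1.
Sanity: Σ A_w = 8 = 2^3 = 8 ✓.


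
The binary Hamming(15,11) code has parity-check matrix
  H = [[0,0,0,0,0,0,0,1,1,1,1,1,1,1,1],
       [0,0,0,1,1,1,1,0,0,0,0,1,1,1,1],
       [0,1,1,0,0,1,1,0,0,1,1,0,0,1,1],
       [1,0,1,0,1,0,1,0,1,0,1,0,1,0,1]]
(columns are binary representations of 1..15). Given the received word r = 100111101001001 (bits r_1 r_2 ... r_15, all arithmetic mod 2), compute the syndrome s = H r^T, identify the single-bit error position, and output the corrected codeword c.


s = (1, 0, 1, 1)^T, error position = 11, corrected codeword c = 100111101011001

Compute s = H r^T mod 2 one row at a time:
  s_1 = 0 + 1 + 0 + 0 + 1 + 0 + 0 + 1 = 3 ≡ 1 (mod 2).
  s_2 = 1 + 1 + 1 + 1 + 1 + 0 + 0 + 1 = 6 ≡ 0 (mod 2).
  s_3 = 0 + 0 + 1 + 1 + 0 + 0 + 0 + 1 = 3 ≡ 1 (mod 2).
  s_4 = 1 + 0 + 1 + 1 + 1 + 0 + 0 + 1 = 5 ≡ 1 (mod 2).
s = (1, 0, 1, 1)^T — this equals column 11 of H (binary 1011), so error is at position 11.
Correct: flip bit 11 of r = 100111101001001 to get c = 100111101011001.


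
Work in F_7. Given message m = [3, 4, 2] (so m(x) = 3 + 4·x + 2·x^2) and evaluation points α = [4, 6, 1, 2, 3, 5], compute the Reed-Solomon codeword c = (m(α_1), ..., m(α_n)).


c = [2, 1, 2, 5, 5, 3]

Message polynomial: m(x) = 3 + 4·x + 2·x^2 (mod 7).
For each evaluation point α_i, compute m(α_i) mod 7:
  α_1 = 4: Horner steps 2 → 5 → 2, so m(4) = 2.
  α_2 = 6: Horner steps 2 → 2 → 1, so m(6) = 1.
  α_3 = 1: Horner steps 2 → 6 → 2, so m(1) = 2.
  α_4 = 2: Horner steps 2 → 1 → 5, so m(2) = 5.
  α_5 = 3: Horner steps 2 → 3 → 5, so m(3) = 5.
  α_6 = 5: Horner steps 2 → 0 → 3, so m(5) = 3.
Codeword c = [2, 1, 2, 5, 5, 3] ∈ F_7^6.


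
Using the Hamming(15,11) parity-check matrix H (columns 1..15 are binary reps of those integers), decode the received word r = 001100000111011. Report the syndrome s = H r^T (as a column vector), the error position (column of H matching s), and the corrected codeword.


s = (1, 0, 1, 1)^T, error position = 11, corrected codeword c = 001100000101011

Compute s = H r^T mod 2 one row at a time:
  s_1 = 0 + 0 + 1 + 1 + 1 + 0 + 1 + 1 = 5 ≡ 1 (mod 2).
  s_2 = 1 + 0 + 0 + 0 + 1 + 0 + 1 + 1 = 4 ≡ 0 (mod 2).
  s_3 = 0 + 1 + 0 + 0 + 1 + 1 + 1 + 1 = 5 ≡ 1 (mod 2).
  s_4 = 0 + 1 + 0 + 0 + 0 + 1 + 0 + 1 = 3 ≡ 1 (mod 2).
s = (1, 0, 1, 1)^T — this equals column 11 of H (binary 1011), so error is at position 11.
Correct: flip bit 11 of r = 001100000111011 to get c = 001100000101011.


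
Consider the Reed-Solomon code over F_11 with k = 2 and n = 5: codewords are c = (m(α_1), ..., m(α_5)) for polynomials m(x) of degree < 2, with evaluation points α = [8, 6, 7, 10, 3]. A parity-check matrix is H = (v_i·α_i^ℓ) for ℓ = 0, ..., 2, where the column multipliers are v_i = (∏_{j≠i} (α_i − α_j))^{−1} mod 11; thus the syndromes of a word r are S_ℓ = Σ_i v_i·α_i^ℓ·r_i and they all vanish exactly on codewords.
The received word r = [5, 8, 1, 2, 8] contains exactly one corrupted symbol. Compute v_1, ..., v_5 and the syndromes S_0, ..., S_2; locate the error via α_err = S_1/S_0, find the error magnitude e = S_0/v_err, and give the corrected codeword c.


S = (6, 7, 10), error at position 5, error magnitude e = 1, c = [5, 8, 1, 2, 7].

Step 1: column multipliers v_i = (∏_{j≠i}(α_i − α_j))^{−1} mod 11.
  i = 1 (α = 8): (8−6)(8−7)(8−10)(8−3) = 2·1·(−2)·5 = −20 ≡ 2, so v_1 = 2^{−1} = 6 (mod 11).
  i = 2 (α = 6): (6−8)(6−7)(6−10)(6−3) = (−2)·(−1)·(−4)·3 = −24 ≡ 9, so v_2 = 9^{−1} = 5 (mod 11).
  i = 3 (α = 7): (7−8)(7−6)(7−10)(7−3) = (−1)·1·(−3)·4 = 12 ≡ 1, so v_3 = 1^{−1} = 1 (mod 11).
  i = 4 (α = 10): (10−8)(10−6)(10−7)(10−3) = 2·4·3·7 = 168 ≡ 3, so v_4 = 3^{−1} = 4 (mod 11).
  i = 5 (α = 3): (3−8)(3−6)(3−7)(3−10) = (−5)·(−3)·(−4)·(−7) = 420 ≡ 2, so v_5 = 2^{−1} = 6 (mod 11).
  v = [6, 5, 1, 4, 6].
Step 2: syndromes of r = [5, 8, 1, 2, 8] (all sums mod 11).
  S_0 = Σ v_i r_i = 6·5 + 5·8 + 1·1 + 4·2 + 6·8 = 127 ≡ 6.
  S_1 = Σ v_i α_i r_i = 6·8·5 + 5·6·8 + 1·7·1 + 4·10·2 + 6·3·8 = 711 ≡ 7.
  α_i^2 mod 11 = [9, 3, 5, 1, 9].
  S_2 = Σ v_i α_i^2 r_i = 6·9·5 + 5·3·8 + 1·5·1 + 4·1·2 + 6·9·8 = 835 ≡ 10.
  S = (6, 7, 10) ≠ 0, so r is not a codeword (an error is present).
Step 3: locate the error. For a single error e at position i, S_ℓ = v_i·e·α_i^ℓ, so α_err = S_1/S_0.
  S_0^{−1} = 6^{−1} = 2 (mod 11), so α_err = 7·2 = 14 ≡ 3 = α_5. Error position i = 5.
  Consistency check: S_2/S_1 = 10·8 = 80 ≡ 3 = α_err ✓ (single-error assumption holds).
Step 4: error magnitude e = S_0/v_5 = S_0·∏_{j≠5}(α_5 − α_j) = 6·2 = 12 ≡ 1 (mod 11).
Step 5: correct position 5: c_5 = r_5 − e = 8 − 1 ≡ 7 (mod 11). Hence c = [5, 8, 1, 2, 7].
  Check: interpolating c through the α_i gives m(x) = 6 + 4·x (degree < 2) with m(α_i) = c_i for every i, so c is indeed a codeword.


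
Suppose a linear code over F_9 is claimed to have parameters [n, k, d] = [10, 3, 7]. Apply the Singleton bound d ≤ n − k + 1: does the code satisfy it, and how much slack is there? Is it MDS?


Singleton RHS = n − k + 1 = 8, slack = 1, bound satisfied, not MDS.

Singleton bound: d ≤ n − k + 1.
Here n = 10, k = 3, so n − k + 1 = 8.
Given d = 7, check d ≤ 8: YES.
Slack = (n − k + 1) − d = 1.
The code is NOT MDS (slack = 1 > 0).
Description: the claimed parameters are [10, 3, 7]_9; such a code would be non-MDS.


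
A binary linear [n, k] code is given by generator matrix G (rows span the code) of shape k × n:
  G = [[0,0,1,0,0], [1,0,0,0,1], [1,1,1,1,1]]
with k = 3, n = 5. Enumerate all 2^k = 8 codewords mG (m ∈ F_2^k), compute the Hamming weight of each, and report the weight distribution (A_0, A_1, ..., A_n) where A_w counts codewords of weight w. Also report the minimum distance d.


Weight distribution: A_0 = 1, A_1 = 1, A_2 = 2, A_3 = 2, A_4 = 1, A_5 = 1. Minimum distance d = 1.

Enumerate all 2^3 = 8 messages m ∈ F_2^3.
For each, compute codeword c = mG in F_2^5, then tally its weight.
  m = 000 → c = 00000, weight = 0.
  m = 100 → c = 00100, weight = 1.
  m = 010 → c = 10001, weight = 2.
  m = 110 → c = 10101, weight = 3.
  m = 001 → c = 11111, weight = 5.
  m = 101 → c = 11011, weight = 4.
  m = 011 → c = 01110, weight = 3.
  m = 111 → c = 01010, weight = 2.
Tally weights:
  weight 0: 1 codewords.
  weight 1: 1 codewords.
  weight 2: 2 codewords.
  weight 3: 2 codewords.
  weight 4: 1 codewords.
  weight 5: 1 codewords.
Minimum distance d = smallest w > 0 with A_w > 0 = 1.
Sanity: Σ A_w = 8 = 2^3 = 8 ✓.


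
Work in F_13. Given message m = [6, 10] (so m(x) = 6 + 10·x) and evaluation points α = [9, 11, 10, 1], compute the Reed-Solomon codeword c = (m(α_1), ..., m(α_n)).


c = [5, 12, 2, 3]

Message polynomial: m(x) = 6 + 10·x (mod 13).
For each evaluation point α_i, compute m(α_i) mod 13:
  α_1 = 9: Horner steps 10 → 5, so m(9) = 5.
  α_2 = 11: Horner steps 10 → 12, so m(11) = 12.
  α_3 = 10: Horner steps 10 → 2, so m(10) = 2.
  α_4 = 1: Horner steps 10 → 3, so m(1) = 3.
Codeword c = [5, 12, 2, 3] ∈ F_13^4.


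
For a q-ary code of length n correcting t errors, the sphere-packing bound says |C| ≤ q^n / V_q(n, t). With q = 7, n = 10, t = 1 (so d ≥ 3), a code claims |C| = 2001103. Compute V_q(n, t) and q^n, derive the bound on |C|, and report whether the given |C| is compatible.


V_q(n, t) = 61, q^n = 282475249, Hamming bound = 4630741, |C| = 2001103 ≤ bound (satisfied).

Step 1: Compute V_q(n, t) = Σ_{j=0}^1 C(n, j) (q−1)^j.
  j = 0: C(10,0)·(6)^0 = 1·1 = 1.
  j = 1: C(10,1)·(6)^1 = 10·6 = 60.
  V_q(n, t) = 1 + 60 = 61.
Step 2: q^n = 7^10 = 282475249.
Step 3: Hamming bound ⌊q^n / V_q(n,t)⌋ = ⌊282475249/61⌋ = 4630741.
Step 4: Compare |C| = 2001103 to 4630741: satisfied.
The claimed |C| lies below the Hamming bound.


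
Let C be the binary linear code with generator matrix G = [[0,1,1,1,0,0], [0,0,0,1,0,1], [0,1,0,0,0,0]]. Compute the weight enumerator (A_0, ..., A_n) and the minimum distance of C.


Weight distribution: A_0 = 1, A_1 = 1, A_2 = 3, A_3 = 3. Minimum distance d = 1.

Enumerate all 2^3 = 8 messages m ∈ F_2^3.
For each, compute codeword c = mG in F_2^6, then tally its weight.
  m = 000 → c = 000000, weight = 0.
  m = 100 → c = 011100, weight = 3.
  m = 010 → c = 000101, weight = 2.
  m = 110 → c = 011001, weight = 3.
  m = 001 → c = 010000, weight = 1.
  m = 101 → c = 001100, weight = 2.
  m = 011 → c = 010101, weight = 3.
  m = 111 → c = 001001, weight = 2.
Tally weights:
  weight 0: 1 codewords.
  weight 1: 1 codewords.
  weight 2: 3 codewords.
  weight 3: 3 codewords.
Minimum distance d = smallest w > 0 with A_w > 0 = 1.
Sanity: Σ A_w = 8 = 2^3 = 8 ✓.


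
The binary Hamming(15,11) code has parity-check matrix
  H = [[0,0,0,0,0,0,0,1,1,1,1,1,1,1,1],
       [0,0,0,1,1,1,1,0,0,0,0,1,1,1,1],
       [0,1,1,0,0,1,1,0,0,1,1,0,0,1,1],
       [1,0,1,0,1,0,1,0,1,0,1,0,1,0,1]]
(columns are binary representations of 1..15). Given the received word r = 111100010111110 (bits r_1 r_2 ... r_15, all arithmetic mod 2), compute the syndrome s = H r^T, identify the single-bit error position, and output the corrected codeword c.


s = (0, 0, 1, 0)^T, error position = 2, corrected codeword c = 101100010111110

Compute s = H r^T mod 2 one row at a time:
  s_1 = 1 + 0 + 1 + 1 + 1 + 1 + 1 + 0 = 6 ≡ 0 (mod 2).
  s_2 = 1 + 0 + 0 + 0 + 1 + 1 + 1 + 0 = 4 ≡ 0 (mod 2).
  s_3 = 1 + 1 + 0 + 0 + 1 + 1 + 1 + 0 = 5 ≡ 1 (mod 2).
  s_4 = 1 + 1 + 0 + 0 + 0 + 1 + 1 + 0 = 4 ≡ 0 (mod 2).
s = (0, 0, 1, 0)^T — this equals column 2 of H (binary 0010), so error is at position 2.
Correct: flip bit 2 of r = 111100010111110 to get c = 101100010111110.


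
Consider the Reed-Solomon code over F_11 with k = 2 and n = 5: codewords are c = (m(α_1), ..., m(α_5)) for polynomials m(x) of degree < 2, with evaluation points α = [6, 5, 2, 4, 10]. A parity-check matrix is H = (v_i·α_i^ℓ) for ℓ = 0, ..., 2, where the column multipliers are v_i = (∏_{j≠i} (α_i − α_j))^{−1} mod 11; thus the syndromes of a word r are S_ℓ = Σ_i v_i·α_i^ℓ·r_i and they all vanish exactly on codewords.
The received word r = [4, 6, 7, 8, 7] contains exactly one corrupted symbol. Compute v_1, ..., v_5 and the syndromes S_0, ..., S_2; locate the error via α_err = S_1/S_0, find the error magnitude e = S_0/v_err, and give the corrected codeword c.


S = (10, 9, 7), error at position 3, error magnitude e = 6, c = [4, 6, 1, 8, 7].

Step 1: column multipliers v_i = (∏_{j≠i}(α_i − α_j))^{−1} mod 11.
  i = 1 (α = 6): (6−5)(6−2)(6−4)(6−10) = 1·4·2·(−4) = −32 ≡ 1, so v_1 = 1^{−1} = 1 (mod 11).
  i = 2 (α = 5): (5−6)(5−2)(5−4)(5−10) = (−1)·3·1·(−5) = 15 ≡ 4, so v_2 = 4^{−1} = 3 (mod 11).
  i = 3 (α = 2): (2−6)(2−5)(2−4)(2−10) = (−4)·(−3)·(−2)·(−8) = 192 ≡ 5, so v_3 = 5^{−1} = 9 (mod 11).
  i = 4 (α = 4): (4−6)(4−5)(4−2)(4−10) = (−2)·(−1)·2·(−6) = −24 ≡ 9, so v_4 = 9^{−1} = 5 (mod 11).
  i = 5 (α = 10): (10−6)(10−5)(10−2)(10−4) = 4·5·8·6 = 960 ≡ 3, so v_5 = 3^{−1} = 4 (mod 11).
  v = [1, 3, 9, 5, 4].
Step 2: syndromes of r = [4, 6, 7, 8, 7] (all sums mod 11).
  S_0 = Σ v_i r_i = 1·4 + 3·6 + 9·7 + 5·8 + 4·7 = 153 ≡ 10.
  S_1 = Σ v_i α_i r_i = 1·6·4 + 3·5·6 + 9·2·7 + 5·4·8 + 4·10·7 = 680 ≡ 9.
  α_i^2 mod 11 = [3, 3, 4, 5, 1].
  S_2 = Σ v_i α_i^2 r_i = 1·3·4 + 3·3·6 + 9·4·7 + 5·5·8 + 4·1·7 = 546 ≡ 7.
  S = (10, 9, 7) ≠ 0, so r is not a codeword (an error is present).
Step 3: locate the error. For a single error e at position i, S_ℓ = v_i·e·α_i^ℓ, so α_err = S_1/S_0.
  S_0^{−1} = 10^{−1} = 10 (mod 11), so α_err = 9·10 = 90 ≡ 2 = α_3. Error position i = 3.
  Consistency check: S_2/S_1 = 7·5 = 35 ≡ 2 = α_err ✓ (single-error assumption holds).
Step 4: error magnitude e = S_0/v_3 = S_0·∏_{j≠3}(α_3 − α_j) = 10·5 = 50 ≡ 6 (mod 11).
Step 5: correct position 3: c_3 = r_3 − e = 7 − 6 ≡ 1 (mod 11). Hence c = [4, 6, 1, 8, 7].
  Check: interpolating c through the α_i gives m(x) = 5 + 9·x (degree < 2) with m(α_i) = c_i for every i, so c is indeed a codeword.


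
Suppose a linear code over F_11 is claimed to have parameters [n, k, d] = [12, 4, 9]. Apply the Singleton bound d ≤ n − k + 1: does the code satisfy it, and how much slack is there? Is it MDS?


Singleton RHS = n − k + 1 = 9, slack = 0, bound satisfied, MDS.

Singleton bound: d ≤ n − k + 1.
Here n = 12, k = 4, so n − k + 1 = 9.
Given d = 9, check d ≤ 9: YES.
Slack = (n − k + 1) − d = 0.
The code is MDS (slack = 0).
Description: the claimed parameters are [12, 4, 9]_11; such a code would be MDS (meets Singleton bound).


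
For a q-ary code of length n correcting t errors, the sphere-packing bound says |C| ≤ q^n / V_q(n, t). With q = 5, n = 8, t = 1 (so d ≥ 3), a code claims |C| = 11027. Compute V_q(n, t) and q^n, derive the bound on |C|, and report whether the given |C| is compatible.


V_q(n, t) = 33, q^n = 390625, Hamming bound = 11837, |C| = 11027 ≤ bound (satisfied).

Step 1: Compute V_q(n, t) = Σ_{j=0}^1 C(n, j) (q−1)^j.
  j = 0: C(8,0)·(4)^0 = 1·1 = 1.
  j = 1: C(8,1)·(4)^1 = 8·4 = 32.
  V_q(n, t) = 1 + 32 = 33.
Step 2: q^n = 5^8 = 390625.
Step 3: Hamming bound ⌊q^n / V_q(n,t)⌋ = ⌊390625/33⌋ = 11837.
Step 4: Compare |C| = 11027 to 11837: satisfied.
The claimed |C| lies below the Hamming bound.


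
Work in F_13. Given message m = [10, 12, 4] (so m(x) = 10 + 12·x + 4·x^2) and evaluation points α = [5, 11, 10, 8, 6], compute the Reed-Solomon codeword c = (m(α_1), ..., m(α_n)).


c = [1, 2, 10, 11, 5]

Message polynomial: m(x) = 10 + 12·x + 4·x^2 (mod 13).
For each evaluation point α_i, compute m(α_i) mod 13:
  α_1 = 5: Horner steps 4 → 6 → 1, so m(5) = 1.
  α_2 = 11: Horner steps 4 → 4 → 2, so m(11) = 2.
  α_3 = 10: Horner steps 4 → 0 → 10, so m(10) = 10.
  α_4 = 8: Horner steps 4 → 5 → 11, so m(8) = 11.
  α_5 = 6: Horner steps 4 → 10 → 5, so m(6) = 5.
Codeword c = [1, 2, 10, 11, 5] ∈ F_13^5.


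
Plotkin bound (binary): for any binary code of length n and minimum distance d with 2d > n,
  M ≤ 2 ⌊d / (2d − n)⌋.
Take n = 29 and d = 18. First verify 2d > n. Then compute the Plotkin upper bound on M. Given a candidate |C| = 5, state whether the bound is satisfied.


Plotkin bound M ≤ 4; given |C| = 5 > bound (violated).

Check applicability: 2d = 36, n = 29.
2d − n = 7 > 0, so Plotkin applies.
Compute d/(2d−n) = 18/7 ≈ 2.5714.
⌊d/(2d−n)⌋ = 2.
Plotkin bound: M ≤ 2·2 = 4.
Given |C| = 5, check: VIOLATED.
This |C| is above the Plotkin bound, so no binary code with n = 29, d = 18 and 5 codewords exists.


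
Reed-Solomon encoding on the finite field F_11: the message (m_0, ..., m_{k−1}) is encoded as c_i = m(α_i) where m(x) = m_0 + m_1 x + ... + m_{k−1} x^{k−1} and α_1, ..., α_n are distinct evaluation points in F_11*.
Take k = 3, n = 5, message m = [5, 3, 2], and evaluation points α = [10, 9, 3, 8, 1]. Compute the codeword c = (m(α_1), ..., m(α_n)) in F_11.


c = [4, 7, 10, 3, 10]

Message polynomial: m(x) = 5 + 3·x + 2·x^2 (mod 11).
For each evaluation point α_i, compute m(α_i) mod 11:
  α_1 = 10: Horner steps 2 → 1 → 4, so m(10) = 4.
  α_2 = 9: Horner steps 2 → 10 → 7, so m(9) = 7.
  α_3 = 3: Horner steps 2 → 9 → 10, so m(3) = 10.
  α_4 = 8: Horner steps 2 → 8 → 3, so m(8) = 3.
  α_5 = 1: Horner steps 2 → 5 → 10, so m(1) = 10.
Codeword c = [4, 7, 10, 3, 10] ∈ F_11^5.


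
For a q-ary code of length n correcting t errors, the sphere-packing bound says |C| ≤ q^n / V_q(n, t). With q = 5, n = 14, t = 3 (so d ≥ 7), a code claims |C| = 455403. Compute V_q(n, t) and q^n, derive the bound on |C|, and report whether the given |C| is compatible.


V_q(n, t) = 24809, q^n = 6103515625, Hamming bound = 246020, |C| = 455403 > bound (violated).

Step 1: Compute V_q(n, t) = Σ_{j=0}^3 C(n, j) (q−1)^j.
  j = 0: C(14,0)·(4)^0 = 1·1 = 1.
  j = 1: C(14,1)·(4)^1 = 14·4 = 56.
  j = 2: C(14,2)·(4)^2 = 91·16 = 1456.
  j = 3: C(14,3)·(4)^3 = 364·64 = 23296.
  V_q(n, t) = 1 + 56 + 1456 + 23296 = 24809.
Step 2: q^n = 5^14 = 6103515625.
Step 3: Hamming bound ⌊q^n / V_q(n,t)⌋ = ⌊6103515625/24809⌋ = 246020.
Step 4: Compare |C| = 455403 to 246020: violated.
The claimed |C| lies above the Hamming bound, so no 5-ary code of length 14 with d ≥ 7 can have 455403 codewords.


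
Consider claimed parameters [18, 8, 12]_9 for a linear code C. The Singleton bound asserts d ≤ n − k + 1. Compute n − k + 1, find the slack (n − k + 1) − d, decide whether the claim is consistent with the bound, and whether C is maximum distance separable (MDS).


Singleton RHS = n − k + 1 = 11, slack = -1, bound violated (no such code; not MDS).

Singleton bound: d ≤ n − k + 1.
Here n = 18, k = 8, so n − k + 1 = 11.
Given d = 12, check d ≤ 11: NO.
Slack = (n − k + 1) − d = -1.
The slack is negative: d = 12 exceeds n − k + 1 = 11 by 1, so the Singleton bound is violated and no linear [18, 8, 12]_9 code can exist. In particular it is not MDS (MDS requires d = n − k + 1 exactly).
Description: the claimed parameters are [18, 8, 12]_9; such a code would be impossible (violates the Singleton bound).


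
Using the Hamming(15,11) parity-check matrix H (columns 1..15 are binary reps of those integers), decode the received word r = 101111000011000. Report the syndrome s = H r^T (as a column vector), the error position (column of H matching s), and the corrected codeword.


s = (0, 0, 1, 0)^T, error position = 2, corrected codeword c = 111111000011000

Compute s = H r^T mod 2 one row at a time:
  s_1 = 0 + 0 + 0 + 1 + 1 + 0 + 0 + 0 = 2 ≡ 0 (mod 2).
  s_2 = 1 + 1 + 1 + 0 + 1 + 0 + 0 + 0 = 4 ≡ 0 (mod 2).
  s_3 = 0 + 1 + 1 + 0 + 0 + 1 + 0 + 0 = 3 ≡ 1 (mod 2).
  s_4 = 1 + 1 + 1 + 0 + 0 + 1 + 0 + 0 = 4 ≡ 0 (mod 2).
s = (0, 0, 1, 0)^T — this equals column 2 of H (binary 0010), so error is at position 2.
Correct: flip bit 2 of r = 101111000011000 to get c = 111111000011000.


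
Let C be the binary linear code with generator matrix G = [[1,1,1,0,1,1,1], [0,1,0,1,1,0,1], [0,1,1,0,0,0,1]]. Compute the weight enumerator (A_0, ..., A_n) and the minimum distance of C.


Weight distribution: A_0 = 1, A_3 = 3, A_4 = 2, A_5 = 1, A_6 = 1. Minimum distance d = 3.

Enumerate all 2^3 = 8 messages m ∈ F_2^3.
For each, compute codeword c = mG in F_2^7, then tally its weight.
  m = 000 → c = 0000000, weight = 0.
  m = 100 → c = 1110111, weight = 6.
  m = 010 → c = 0101101, weight = 4.
  m = 110 → c = 1011010, weight = 4.
  m = 001 → c = 0110001, weight = 3.
  m = 101 → c = 1000110, weight = 3.
  m = 011 → c = 0011100, weight = 3.
  m = 111 → c = 1101011, weight = 5.
Tally weights:
  weight 0: 1 codewords.
  weight 3: 3 codewords.
  weight 4: 2 codewords.
  weight 5: 1 codewords.
  weight 6: 1 codewords.
Minimum distance d = smallest w > 0 with A_w > 0 = 3.
Sanity: Σ A_w = 8 = 2^3 = 8 ✓.


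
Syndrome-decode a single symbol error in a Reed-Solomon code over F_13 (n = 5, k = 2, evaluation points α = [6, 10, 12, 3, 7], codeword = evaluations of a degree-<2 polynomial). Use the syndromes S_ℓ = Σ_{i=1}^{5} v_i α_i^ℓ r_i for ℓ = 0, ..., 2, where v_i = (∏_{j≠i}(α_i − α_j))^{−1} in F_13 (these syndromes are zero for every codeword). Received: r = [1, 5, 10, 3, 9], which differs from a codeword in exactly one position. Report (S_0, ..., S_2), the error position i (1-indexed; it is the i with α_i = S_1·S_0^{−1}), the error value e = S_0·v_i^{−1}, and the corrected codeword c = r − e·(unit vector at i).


S = (11, 6, 8), error at position 2, error magnitude e = 11, c = [1, 7, 10, 3, 9].

Step 1: column multipliers v_i = (∏_{j≠i}(α_i − α_j))^{−1} mod 13.
  i = 1 (α = 6): (6−10)(6−12)(6−3)(6−7) = (−4)·(−6)·3·(−1) = −72 ≡ 6, so v_1 = 6^{−1} = 11 (mod 13).
  i = 2 (α = 10): (10−6)(10−12)(10−3)(10−7) = 4·(−2)·7·3 = −168 ≡ 1, so v_2 = 1^{−1} = 1 (mod 13).
  i = 3 (α = 12): (12−6)(12−10)(12−3)(12−7) = 6·2·9·5 = 540 ≡ 7, so v_3 = 7^{−1} = 2 (mod 13).
  i = 4 (α = 3): (3−6)(3−10)(3−12)(3−7) = (−3)·(−7)·(−9)·(−4) = 756 ≡ 2, so v_4 = 2^{−1} = 7 (mod 13).
  i = 5 (α = 7): (7−6)(7−10)(7−12)(7−3) = 1·(−3)·(−5)·4 = 60 ≡ 8, so v_5 = 8^{−1} = 5 (mod 13).
  v = [11, 1, 2, 7, 5].
Step 2: syndromes of r = [1, 5, 10, 3, 9] (all sums mod 13).
  S_0 = Σ v_i r_i = 11·1 + 1·5 + 2·10 + 7·3 + 5·9 = 102 ≡ 11.
  S_1 = Σ v_i α_i r_i = 11·6·1 + 1·10·5 + 2·12·10 + 7·3·3 + 5·7·9 = 734 ≡ 6.
  α_i^2 mod 13 = [10, 9, 1, 9, 10].
  S_2 = Σ v_i α_i^2 r_i = 11·10·1 + 1·9·5 + 2·1·10 + 7·9·3 + 5·10·9 = 814 ≡ 8.
  S = (11, 6, 8) ≠ 0, so r is not a codeword (an error is present).
Step 3: locate the error. For a single error e at position i, S_ℓ = v_i·e·α_i^ℓ, so α_err = S_1/S_0.
  S_0^{−1} = 11^{−1} = 6 (mod 13), so α_err = 6·6 = 36 ≡ 10 = α_2. Error position i = 2.
  Consistency check: S_2/S_1 = 8·11 = 88 ≡ 10 = α_err ✓ (single-error assumption holds).
Step 4: error magnitude e = S_0/v_2 = S_0·∏_{j≠2}(α_2 − α_j) = 11·1 = 11 ≡ 11 (mod 13).
Step 5: correct position 2: c_2 = r_2 − e = 5 − 11 ≡ 7 (mod 13). Hence c = [1, 7, 10, 3, 9].
  Check: interpolating c through the α_i gives m(x) = 5 + 8·x (degree < 2) with m(α_i) = c_i for every i, so c is indeed a codeword.


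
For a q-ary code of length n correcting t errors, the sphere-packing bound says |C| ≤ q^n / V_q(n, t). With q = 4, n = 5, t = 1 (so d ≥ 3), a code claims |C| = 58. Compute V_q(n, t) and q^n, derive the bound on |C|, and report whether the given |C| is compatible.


V_q(n, t) = 16, q^n = 1024, Hamming bound = 64, |C| = 58 ≤ bound (satisfied).

Step 1: Compute V_q(n, t) = Σ_{j=0}^1 C(n, j) (q−1)^j.
  j = 0: C(5,0)·(3)^0 = 1·1 = 1.
  j = 1: C(5,1)·(3)^1 = 5·3 = 15.
  V_q(n, t) = 1 + 15 = 16.
Step 2: q^n = 4^5 = 1024.
Step 3: Hamming bound ⌊q^n / V_q(n,t)⌋ = ⌊1024/16⌋ = 64.
Step 4: Compare |C| = 58 to 64: satisfied.
The claimed |C| lies below the Hamming bound.


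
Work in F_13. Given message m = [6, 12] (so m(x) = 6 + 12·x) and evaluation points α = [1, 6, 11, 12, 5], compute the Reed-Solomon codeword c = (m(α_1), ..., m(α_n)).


c = [5, 0, 8, 7, 1]

Message polynomial: m(x) = 6 + 12·x (mod 13).
For each evaluation point α_i, compute m(α_i) mod 13:
  α_1 = 1: Horner steps 12 → 5, so m(1) = 5.
  α_2 = 6: Horner steps 12 → 0, so m(6) = 0.
  α_3 = 11: Horner steps 12 → 8, so m(11) = 8.
  α_4 = 12: Horner steps 12 → 7, so m(12) = 7.
  α_5 = 5: Horner steps 12 → 1, so m(5) = 1.
Codeword c = [5, 0, 8, 7, 1] ∈ F_13^5.


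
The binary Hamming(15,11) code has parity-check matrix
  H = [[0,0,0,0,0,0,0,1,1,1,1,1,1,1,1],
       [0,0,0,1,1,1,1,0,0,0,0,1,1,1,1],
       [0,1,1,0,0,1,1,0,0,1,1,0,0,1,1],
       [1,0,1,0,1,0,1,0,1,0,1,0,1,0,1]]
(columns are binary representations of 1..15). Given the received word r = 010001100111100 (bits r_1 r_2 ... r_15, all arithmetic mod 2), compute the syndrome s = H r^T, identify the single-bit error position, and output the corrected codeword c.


s = (0, 0, 1, 1)^T, error position = 3, corrected codeword c = 011001100111100

Compute s = H r^T mod 2 one row at a time:
  s_1 = 0 + 0 + 1 + 1 + 1 + 1 + 0 + 0 = 4 ≡ 0 (mod 2).
  s_2 = 0 + 0 + 1 + 1 + 1 + 1 + 0 + 0 = 4 ≡ 0 (mod 2).
  s_3 = 1 + 0 + 1 + 1 + 1 + 1 + 0 + 0 = 5 ≡ 1 (mod 2).
  s_4 = 0 + 0 + 0 + 1 + 0 + 1 + 1 + 0 = 3 ≡ 1 (mod 2).
s = (0, 0, 1, 1)^T — this equals column 3 of H (binary 0011), so error is at position 3.
Correct: flip bit 3 of r = 010001100111100 to get c = 011001100111100.


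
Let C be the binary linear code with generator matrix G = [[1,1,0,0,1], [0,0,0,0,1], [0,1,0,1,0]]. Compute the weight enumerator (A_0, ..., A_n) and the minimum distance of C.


Weight distribution: A_0 = 1, A_1 = 1, A_2 = 3, A_3 = 3. Minimum distance d = 1.

Enumerate all 2^3 = 8 messages m ∈ F_2^3.
For each, compute codeword c = mG in F_2^5, then tally its weight.
  m = 000 → c = 00000, weight = 0.
  m = 100 → c = 11001, weight = 3.
  m = 010 → c = 00001, weight = 1.
  m = 110 → c = 11000, weight = 2.
  m = 001 → c = 01010, weight = 2.
  m = 101 → c = 10011, weight = 3.
  m = 011 → c = 01011, weight = 3.
  m = 111 → c = 10010, weight = 2.
Tally weights:
  weight 0: 1 codewords.
  weight 1: 1 codewords.
  weight 2: 3 codewords.
  weight 3: 3 codewords.
Minimum distance d = smallest w > 0 with A_w > 0 = 1.
Sanity: Σ A_w = 8 = 2^3 = 8 ✓.


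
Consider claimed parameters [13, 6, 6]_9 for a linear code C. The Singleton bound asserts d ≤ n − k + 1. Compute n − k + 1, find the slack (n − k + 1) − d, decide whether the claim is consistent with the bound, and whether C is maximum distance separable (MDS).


Singleton RHS = n − k + 1 = 8, slack = 2, bound satisfied, not MDS.

Singleton bound: d ≤ n − k + 1.
Here n = 13, k = 6, so n − k + 1 = 8.
Given d = 6, check d ≤ 8: YES.
Slack = (n − k + 1) − d = 2.
The code is NOT MDS (slack = 2 > 0).
Description: the claimed parameters are [13, 6, 6]_9; such a code would be non-MDS.


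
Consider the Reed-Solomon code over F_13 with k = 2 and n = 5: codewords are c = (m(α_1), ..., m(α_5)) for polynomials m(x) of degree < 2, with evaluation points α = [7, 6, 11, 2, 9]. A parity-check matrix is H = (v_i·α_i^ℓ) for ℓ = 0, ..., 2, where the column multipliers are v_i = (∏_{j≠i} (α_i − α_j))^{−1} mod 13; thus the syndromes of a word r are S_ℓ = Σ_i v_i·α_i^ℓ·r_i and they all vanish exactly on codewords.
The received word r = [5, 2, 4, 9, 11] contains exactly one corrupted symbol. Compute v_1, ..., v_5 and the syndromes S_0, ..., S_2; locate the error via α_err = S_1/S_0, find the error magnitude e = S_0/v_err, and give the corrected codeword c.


S = (7, 1, 2), error at position 4, error magnitude e = 6, c = [5, 2, 4, 3, 11].

Step 1: column multipliers v_i = (∏_{j≠i}(α_i − α_j))^{−1} mod 13.
  i = 1 (α = 7): (7−6)(7−11)(7−2)(7−9) = 1·(−4)·5·(−2) = 40 ≡ 1, so v_1 = 1^{−1} = 1 (mod 13).
  i = 2 (α = 6): (6−7)(6−11)(6−2)(6−9) = (−1)·(−5)·4·(−3) = −60 ≡ 5, so v_2 = 5^{−1} = 8 (mod 13).
  i = 3 (α = 11): (11−7)(11−6)(11−2)(11−9) = 4·5·9·2 = 360 ≡ 9, so v_3 = 9^{−1} = 3 (mod 13).
  i = 4 (α = 2): (2−7)(2−6)(2−11)(2−9) = (−5)·(−4)·(−9)·(−7) = 1260 ≡ 12, so v_4 = 12^{−1} = 12 (mod 13).
  i = 5 (α = 9): (9−7)(9−6)(9−11)(9−2) = 2·3·(−2)·7 = −84 ≡ 7, so v_5 = 7^{−1} = 2 (mod 13).
  v = [1, 8, 3, 12, 2].
Step 2: syndromes of r = [5, 2, 4, 9, 11] (all sums mod 13).
  S_0 = Σ v_i r_i = 1·5 + 8·2 + 3·4 + 12·9 + 2·11 = 163 ≡ 7.
  S_1 = Σ v_i α_i r_i = 1·7·5 + 8·6·2 + 3·11·4 + 12·2·9 + 2·9·11 = 677 ≡ 1.
  α_i^2 mod 13 = [10, 10, 4, 4, 3].
  S_2 = Σ v_i α_i^2 r_i = 1·10·5 + 8·10·2 + 3·4·4 + 12·4·9 + 2·3·11 = 756 ≡ 2.
  S = (7, 1, 2) ≠ 0, so r is not a codeword (an error is present).
Step 3: locate the error. For a single error e at position i, S_ℓ = v_i·e·α_i^ℓ, so α_err = S_1/S_0.
  S_0^{−1} = 7^{−1} = 2 (mod 13), so α_err = 1·2 = 2 ≡ 2 = α_4. Error position i = 4.
  Consistency check: S_2/S_1 = 2·1 = 2 ≡ 2 = α_err ✓ (single-error assumption holds).
Step 4: error magnitude e = S_0/v_4 = S_0·∏_{j≠4}(α_4 − α_j) = 7·12 = 84 ≡ 6 (mod 13).
Step 5: correct position 4: c_4 = r_4 − e = 9 − 6 ≡ 3 (mod 13). Hence c = [5, 2, 4, 3, 11].
  Check: interpolating c through the α_i gives m(x) = 10 + 3·x (degree < 2) with m(α_i) = c_i for every i, so c is indeed a codeword.


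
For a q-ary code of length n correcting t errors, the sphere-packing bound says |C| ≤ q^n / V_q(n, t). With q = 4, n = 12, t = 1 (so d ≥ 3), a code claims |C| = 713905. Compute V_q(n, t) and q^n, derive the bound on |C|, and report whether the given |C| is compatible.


V_q(n, t) = 37, q^n = 16777216, Hamming bound = 453438, |C| = 713905 > bound (violated).

Step 1: Compute V_q(n, t) = Σ_{j=0}^1 C(n, j) (q−1)^j.
  j = 0: C(12,0)·(3)^0 = 1·1 = 1.
  j = 1: C(12,1)·(3)^1 = 12·3 = 36.
  V_q(n, t) = 1 + 36 = 37.
Step 2: q^n = 4^12 = 16777216.
Step 3: Hamming bound ⌊q^n / V_q(n,t)⌋ = ⌊16777216/37⌋ = 453438.
Step 4: Compare |C| = 713905 to 453438: violated.
The claimed |C| lies above the Hamming bound, so no 4-ary code of length 12 with d ≥ 3 can have 713905 codewords.


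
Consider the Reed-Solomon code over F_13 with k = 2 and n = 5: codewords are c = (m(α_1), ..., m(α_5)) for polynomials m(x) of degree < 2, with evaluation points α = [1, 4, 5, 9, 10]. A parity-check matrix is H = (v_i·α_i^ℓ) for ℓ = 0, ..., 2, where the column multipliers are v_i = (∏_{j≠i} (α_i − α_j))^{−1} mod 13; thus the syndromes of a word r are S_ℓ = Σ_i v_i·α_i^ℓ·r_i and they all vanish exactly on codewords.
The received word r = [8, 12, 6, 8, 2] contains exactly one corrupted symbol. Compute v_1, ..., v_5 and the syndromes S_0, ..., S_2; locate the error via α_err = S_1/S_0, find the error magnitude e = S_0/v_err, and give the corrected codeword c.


S = (5, 5, 5), error at position 1, error magnitude e = 4, c = [4, 12, 6, 8, 2].

Step 1: column multipliers v_i = (∏_{j≠i}(α_i − α_j))^{−1} mod 13.
  i = 1 (α = 1): (1−4)(1−5)(1−9)(1−10) = (−3)·(−4)·(−8)·(−9) = 864 ≡ 6, so v_1 = 6^{−1} = 11 (mod 13).
  i = 2 (α = 4): (4−1)(4−5)(4−9)(4−10) = 3·(−1)·(−5)·(−6) = −90 ≡ 1, so v_2 = 1^{−1} = 1 (mod 13).
  i = 3 (α = 5): (5−1)(5−4)(5−9)(5−10) = 4·1·(−4)·(−5) = 80 ≡ 2, so v_3 = 2^{−1} = 7 (mod 13).
  i = 4 (α = 9): (9−1)(9−4)(9−5)(9−10) = 8·5·4·(−1) = −160 ≡ 9, so v_4 = 9^{−1} = 3 (mod 13).
  i = 5 (α = 10): (10−1)(10−4)(10−5)(10−9) = 9·6·5·1 = 270 ≡ 10, so v_5 = 10^{−1} = 4 (mod 13).
  v = [11, 1, 7, 3, 4].
Step 2: syndromes of r = [8, 12, 6, 8, 2] (all sums mod 13).
  S_0 = Σ v_i r_i = 11·8 + 1·12 + 7·6 + 3·8 + 4·2 = 174 ≡ 5.
  S_1 = Σ v_i α_i r_i = 11·1·8 + 1·4·12 + 7·5·6 + 3·9·8 + 4·10·2 = 642 ≡ 5.
  α_i^2 mod 13 = [1, 3, 12, 3, 9].
  S_2 = Σ v_i α_i^2 r_i = 11·1·8 + 1·3·12 + 7·12·6 + 3·3·8 + 4·9·2 = 772 ≡ 5.
  S = (5, 5, 5) ≠ 0, so r is not a codeword (an error is present).
Step 3: locate the error. For a single error e at position i, S_ℓ = v_i·e·α_i^ℓ, so α_err = S_1/S_0.
  S_0^{−1} = 5^{−1} = 8 (mod 13), so α_err = 5·8 = 40 ≡ 1 = α_1. Error position i = 1.
  Consistency check: S_2/S_1 = 5·8 = 40 ≡ 1 = α_err ✓ (single-error assumption holds).
Step 4: error magnitude e = S_0/v_1 = S_0·∏_{j≠1}(α_1 − α_j) = 5·6 = 30 ≡ 4 (mod 13).
Step 5: correct position 1: c_1 = r_1 − e = 8 − 4 ≡ 4 (mod 13). Hence c = [4, 12, 6, 8, 2].
  Check: interpolating c through the α_i gives m(x) = 10 + 7·x (degree < 2) with m(α_i) = c_i for every i, so c is indeed a codeword.


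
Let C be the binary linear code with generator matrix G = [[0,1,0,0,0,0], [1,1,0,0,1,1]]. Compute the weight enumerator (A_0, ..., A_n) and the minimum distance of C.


Weight distribution: A_0 = 1, A_1 = 1, A_3 = 1, A_4 = 1. Minimum distance d = 1.

Enumerate all 2^2 = 4 messages m ∈ F_2^2.
For each, compute codeword c = mG in F_2^6, then tally its weight.
  m = 00 → c = 000000, weight = 0.
  m = 10 → c = 010000, weight = 1.
  m = 01 → c = 110011, weight = 4.
  m = 11 → c = 100011, weight = 3.
Tally weights:
  weight 0: 1 codewords.
  weight 1: 1 codewords.
  weight 3: 1 codewords.
  weight 4: 1 codewords.
Minimum distance d = smallest w > 0 with A_w > 0 = 1.
Sanity: Σ A_w = 4 = 2^2 = 4 ✓.


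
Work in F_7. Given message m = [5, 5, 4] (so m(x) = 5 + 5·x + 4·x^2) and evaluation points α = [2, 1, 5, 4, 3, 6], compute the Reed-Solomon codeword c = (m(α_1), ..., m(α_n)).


c = [3, 0, 4, 5, 0, 4]

Message polynomial: m(x) = 5 + 5·x + 4·x^2 (mod 7).
For each evaluation point α_i, compute m(α_i) mod 7:
  α_1 = 2: Horner steps 4 → 6 → 3, so m(2) = 3.
  α_2 = 1: Horner steps 4 → 2 → 0, so m(1) = 0.
  α_3 = 5: Horner steps 4 → 4 → 4, so m(5) = 4.
  α_4 = 4: Horner steps 4 → 0 → 5, so m(4) = 5.
  α_5 = 3: Horner steps 4 → 3 → 0, so m(3) = 0.
  α_6 = 6: Horner steps 4 → 1 → 4, so m(6) = 4.
Codeword c = [3, 0, 4, 5, 0, 4] ∈ F_7^6.


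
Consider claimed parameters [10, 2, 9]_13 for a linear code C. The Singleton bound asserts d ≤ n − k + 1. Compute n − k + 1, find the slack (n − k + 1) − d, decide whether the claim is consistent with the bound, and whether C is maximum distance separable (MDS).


Singleton RHS = n − k + 1 = 9, slack = 0, bound satisfied, MDS.

Singleton bound: d ≤ n − k + 1.
Here n = 10, k = 2, so n − k + 1 = 9.
Given d = 9, check d ≤ 9: YES.
Slack = (n − k + 1) − d = 0.
The code is MDS (slack = 0).
Description: the claimed parameters are [10, 2, 9]_13; such a code would be MDS (meets Singleton bound).


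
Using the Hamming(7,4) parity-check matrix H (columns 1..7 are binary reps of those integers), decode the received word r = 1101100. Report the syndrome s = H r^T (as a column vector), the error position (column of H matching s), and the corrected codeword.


s = (0, 1, 0)^T, error position = 2, corrected codeword c = 1001100

Compute s = H r^T mod 2 one row at a time:
  s_1 = 1 + 1 + 0 + 0 = 2 ≡ 0 (mod 2).
  s_2 = 1 + 0 + 0 + 0 = 1 ≡ 1 (mod 2).
  s_3 = 1 + 0 + 1 + 0 = 2 ≡ 0 (mod 2).
s = (0, 1, 0)^T — this equals column 2 of H (binary 010), so error is at position 2.
Correct: flip bit 2 of r = 1101100 to get c = 1001100.


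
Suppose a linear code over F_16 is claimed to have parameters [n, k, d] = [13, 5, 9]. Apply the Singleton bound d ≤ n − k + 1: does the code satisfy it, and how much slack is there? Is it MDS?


Singleton RHS = n − k + 1 = 9, slack = 0, bound satisfied, MDS.

Singleton bound: d ≤ n − k + 1.
Here n = 13, k = 5, so n − k + 1 = 9.
Given d = 9, check d ≤ 9: YES.
Slack = (n − k + 1) − d = 0.
The code is MDS (slack = 0).
Description: the claimed parameters are [13, 5, 9]_16; such a code would be MDS (meets Singleton bound).


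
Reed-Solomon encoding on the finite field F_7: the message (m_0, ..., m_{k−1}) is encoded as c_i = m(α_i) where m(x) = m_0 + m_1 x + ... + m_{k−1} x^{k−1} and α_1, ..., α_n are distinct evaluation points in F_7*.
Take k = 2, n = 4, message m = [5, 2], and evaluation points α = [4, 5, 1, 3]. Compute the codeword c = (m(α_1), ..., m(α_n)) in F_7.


c = [6, 1, 0, 4]

Message polynomial: m(x) = 5 + 2·x (mod 7).
For each evaluation point α_i, compute m(α_i) mod 7:
  α_1 = 4: Horner steps 2 → 6, so m(4) = 6.
  α_2 = 5: Horner steps 2 → 1, so m(5) = 1.
  α_3 = 1: Horner steps 2 → 0, so m(1) = 0.
  α_4 = 3: Horner steps 2 → 4, so m(3) = 4.
Codeword c = [6, 1, 0, 4] ∈ F_7^4.


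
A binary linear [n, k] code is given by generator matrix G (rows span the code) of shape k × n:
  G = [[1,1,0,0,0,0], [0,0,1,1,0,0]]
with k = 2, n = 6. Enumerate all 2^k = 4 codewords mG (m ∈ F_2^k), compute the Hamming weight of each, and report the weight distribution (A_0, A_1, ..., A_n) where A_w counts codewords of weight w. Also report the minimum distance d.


Weight distribution: A_0 = 1, A_2 = 2, A_4 = 1. Minimum distance d = 2.

Enumerate all 2^2 = 4 messages m ∈ F_2^2.
For each, compute codeword c = mG in F_2^6, then tally its weight.
  m = 00 → c = 000000, weight = 0.
  m = 10 → c = 110000, weight = 2.
  m = 01 → c = 001100, weight = 2.
  m = 11 → c = 111100, weight = 4.
Tally weights:
  weight 0: 1 codewords.
  weight 2: 2 codewords.
  weight 4: 1 codewords.
Minimum distance d = smallest w > 0 with A_w > 0 = 2.
Sanity: Σ A_w = 4 = 2^2 = 4 ✓.


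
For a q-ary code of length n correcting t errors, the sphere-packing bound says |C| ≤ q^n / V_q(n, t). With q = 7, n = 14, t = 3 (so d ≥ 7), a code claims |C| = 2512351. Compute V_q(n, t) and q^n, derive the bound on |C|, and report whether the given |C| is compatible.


V_q(n, t) = 81985, q^n = 678223072849, Hamming bound = 8272526, |C| = 2512351 ≤ bound (satisfied).

Step 1: Compute V_q(n, t) = Σ_{j=0}^3 C(n, j) (q−1)^j.
  j = 0: C(14,0)·(6)^0 = 1·1 = 1.
  j = 1: C(14,1)·(6)^1 = 14·6 = 84.
  j = 2: C(14,2)·(6)^2 = 91·36 = 3276.
  j = 3: C(14,3)·(6)^3 = 364·216 = 78624.
  V_q(n, t) = 1 + 84 + 3276 + 78624 = 81985.
Step 2: q^n = 7^14 = 678223072849.
Step 3: Hamming bound ⌊q^n / V_q(n,t)⌋ = ⌊678223072849/81985⌋ = 8272526.
Step 4: Compare |C| = 2512351 to 8272526: satisfied.
The claimed |C| lies below the Hamming bound.
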